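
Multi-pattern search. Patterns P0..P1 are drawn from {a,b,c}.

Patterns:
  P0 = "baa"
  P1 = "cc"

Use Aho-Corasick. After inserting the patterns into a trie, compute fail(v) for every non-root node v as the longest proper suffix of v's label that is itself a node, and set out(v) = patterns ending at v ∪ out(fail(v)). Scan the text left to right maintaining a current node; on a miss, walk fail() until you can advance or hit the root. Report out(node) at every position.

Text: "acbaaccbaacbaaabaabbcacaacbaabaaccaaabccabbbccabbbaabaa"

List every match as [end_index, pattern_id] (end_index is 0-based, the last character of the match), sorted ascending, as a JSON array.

Build:
Trie nodes:
  0='ε' goto b→1 c→4
  1='b' goto a→2
  2='ba' goto a→3
  3='baa' goto ·  ←P0
  4='c' goto c→5
  5='cc' goto ·  ←P1

Failure links (BFS by depth):
  n1('b'): parent n0 fail=0; on 'b' 0 → fail=0;  out ∅∪∅=∅
  n4('c'): parent n0 fail=0; on 'c' 0 → fail=0;  out ∅∪∅=∅
  n2('ba'): parent n1 fail=0; on 'a' 0 → fail=0;  out ∅∪∅=∅
  n5('cc'): parent n4 fail=0; on 'c' 0 → fail=4;  out {1}∪∅={1}
  n3('baa'): parent n2 fail=0; on 'a' 0 → fail=0;  out {0}∪∅={0}

Text stream:
i=0 'a': node 0→0
i=1 'c': node 0→4
i=2 'b': node 4→1 ·f
i=3 'a': node 1→2
i=4 'a': node 2→3  emit P0@[2:4]
i=5 'c': node 3→4 ·f
i=6 'c': node 4→5  emit P1@[5:6]
i=7 'b': node 5→1 ·f
i=8 'a': node 1→2
i=9 'a': node 2→3  emit P0@[7:9]
i=10 'c': node 3→4 ·f
i=11 'b': node 4→1 ·f
i=12 'a': node 1→2
i=13 'a': node 2→3  emit P0@[11:13]
i=14 'a': node 3→0 ·f
i=15 'b': node 0→1
i=16 'a': node 1→2
i=17 'a': node 2→3  emit P0@[15:17]
i=18 'b': node 3→1 ·f
i=19 'b': node 1→1 ·f
i=20 'c': node 1→4 ·f
i=21 'a': node 4→0 ·f
i=22 'c': node 0→4
i=23 'a': node 4→0 ·f
i=24 'a': node 0→0
i=25 'c': node 0→4
i=26 'b': node 4→1 ·f
i=27 'a': node 1→2
i=28 'a': node 2→3  emit P0@[26:28]
i=29 'b': node 3→1 ·f
i=30 'a': node 1→2
i=31 'a': node 2→3  emit P0@[29:31]
i=32 'c': node 3→4 ·f
i=33 'c': node 4→5  emit P1@[32:33]
i=34 'a': node 5→0 ·f
i=35 'a': node 0→0
i=36 'a': node 0→0
i=37 'b': node 0→1
i=38 'c': node 1→4 ·f
i=39 'c': node 4→5  emit P1@[38:39]
i=40 'a': node 5→0 ·f
i=41 'b': node 0→1
i=42 'b': node 1→1 ·f
i=43 'b': node 1→1 ·f
i=44 'c': node 1→4 ·f
i=45 'c': node 4→5  emit P1@[44:45]
i=46 'a': node 5→0 ·f
i=47 'b': node 0→1
i=48 'b': node 1→1 ·f
i=49 'b': node 1→1 ·f
i=50 'a': node 1→2
i=51 'a': node 2→3  emit P0@[49:51]
i=52 'b': node 3→1 ·f
i=53 'a': node 1→2
i=54 'a': node 2→3  emit P0@[52:54]

All matches (sorted): [[4,0],[6,1],[9,0],[13,0],[17,0],[28,0],[31,0],[33,1],[39,1],[45,1],[51,0],[54,0]]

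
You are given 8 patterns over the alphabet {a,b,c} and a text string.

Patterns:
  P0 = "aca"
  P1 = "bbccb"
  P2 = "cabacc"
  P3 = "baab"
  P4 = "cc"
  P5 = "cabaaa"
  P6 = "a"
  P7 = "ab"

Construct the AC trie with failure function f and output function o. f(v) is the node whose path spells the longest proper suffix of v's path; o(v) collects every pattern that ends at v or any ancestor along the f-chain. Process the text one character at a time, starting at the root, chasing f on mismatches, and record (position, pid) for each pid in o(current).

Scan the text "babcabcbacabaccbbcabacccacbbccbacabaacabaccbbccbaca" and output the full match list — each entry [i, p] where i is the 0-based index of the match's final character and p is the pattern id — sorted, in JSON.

Build:
Trie (insert patterns):
  n0 'ε': a→1 b→4 c→9
  n1 'a': b→21 c→2  ←P6
  n2 'ac': a→3
  n3 'aca': ·  ←P0
  n4 'b': a→15 b→5
  n5 'bb': c→6
  n6 'bbc': c→7
  n7 'bbcc': b→8
  n8 'bbccb': ·  ←P1
  n9 'c': a→10 c→18
  n10 'ca': b→11
  n11 'cab': a→12
  n12 'caba': a→19 c→13
  n13 'cabac': c→14
  n14 'cabacc': ·  ←P2
  n15 'ba': a→16
  n16 'baa': b→17
  n17 'baab': ·  ←P3
  n18 'cc': ·  ←P4
  n19 'cabaa': a→20
  n20 'cabaaa': ·  ←P5
  n21 'ab': ·  ←P7

Failure links (BFS by depth):
  fail(1) 'a': from fail(0)=0 chase 'a': 0 ⇒ 0;  out={6}∪out(0)={6}
  fail(4) 'b': from fail(0)=0 chase 'b': 0 ⇒ 0;  out=∅∪out(0)=∅
  fail(9) 'c': from fail(0)=0 chase 'c': 0 ⇒ 0;  out=∅∪out(0)=∅
  fail(2) 'ac': from fail(1)=0 chase 'c': 0 ⇒ 9;  out=∅∪out(9)=∅
  fail(5) 'bb': from fail(4)=0 chase 'b': 0 ⇒ 4;  out=∅∪out(4)=∅
  fail(10) 'ca': from fail(9)=0 chase 'a': 0 ⇒ 1;  out=∅∪out(1)={6}
  fail(15) 'ba': from fail(4)=0 chase 'a': 0 ⇒ 1;  out=∅∪out(1)={6}
  fail(18) 'cc': from fail(9)=0 chase 'c': 0 ⇒ 9;  out={4}∪out(9)={4}
  fail(21) 'ab': from fail(1)=0 chase 'b': 0 ⇒ 4;  out={7}∪out(4)={7}
  fail(3) 'aca': from fail(2)=9 chase 'a': 9 ⇒ 10;  out={0}∪out(10)={0,6}
  fail(6) 'bbc': from fail(5)=4 chase 'c': 4→0 ⇒ 9;  out=∅∪out(9)=∅
  fail(11) 'cab': from fail(10)=1 chase 'b': 1 ⇒ 21;  out=∅∪out(21)={7}
  fail(16) 'baa': from fail(15)=1 chase 'a': 1→0 ⇒ 1;  out=∅∪out(1)={6}
  fail(7) 'bbcc': from fail(6)=9 chase 'c': 9 ⇒ 18;  out=∅∪out(18)={4}
  fail(12) 'caba': from fail(11)=21 chase 'a': 21→4 ⇒ 15;  out=∅∪out(15)={6}
  fail(17) 'baab': from fail(16)=1 chase 'b': 1 ⇒ 21;  out={3}∪out(21)={3,7}
  fail(8) 'bbccb': from fail(7)=18 chase 'b': 18→9→0 ⇒ 4;  out={1}∪out(4)={1}
  fail(13) 'cabac': from fail(12)=15 chase 'c': 15→1 ⇒ 2;  out=∅∪out(2)=∅
  fail(19) 'cabaa': from fail(12)=15 chase 'a': 15 ⇒ 16;  out=∅∪out(16)={6}
  fail(14) 'cabacc': from fail(13)=2 chase 'c': 2→9 ⇒ 18;  out={2}∪out(18)={2,4}
  fail(20) 'cabaaa': from fail(19)=16 chase 'a': 16→1→0 ⇒ 1;  out={5}∪out(1)={5,6}

Run:
pos 0 'b': at 4
pos 1 'a': at 15  ** P6@[1:1]
pos 2 'b': at 21 ·f  ** P7@[1:2]
pos 3 'c': at 9 ·f
pos 4 'a': at 10  ** P6@[4:4]
pos 5 'b': at 11  ** P7@[4:5]
pos 6 'c': at 9 ·f
pos 7 'b': at 4 ·f
pos 8 'a': at 15  ** P6@[8:8]
pos 9 'c': at 2 ·f
pos 10 'a': at 3  ** P0@[8:10],P6@[10:10]
pos 11 'b': at 11 ·f  ** P7@[10:11]
pos 12 'a': at 12  ** P6@[12:12]
pos 13 'c': at 13
pos 14 'c': at 14  ** P2@[9:14],P4@[13:14]
pos 15 'b': at 4 ·f
pos 16 'b': at 5
pos 17 'c': at 6
pos 18 'a': at 10 ·f  ** P6@[18:18]
pos 19 'b': at 11  ** P7@[18:19]
pos 20 'a': at 12  ** P6@[20:20]
pos 21 'c': at 13
pos 22 'c': at 14  ** P2@[17:22],P4@[21:22]
pos 23 'c': at 18 ·f  ** P4@[22:23]
pos 24 'a': at 10 ·f  ** P6@[24:24]
pos 25 'c': at 2 ·f
pos 26 'b': at 4 ·f
pos 27 'b': at 5
pos 28 'c': at 6
pos 29 'c': at 7  ** P4@[28:29]
pos 30 'b': at 8  ** P1@[26:30]
pos 31 'a': at 15 ·f  ** P6@[31:31]
pos 32 'c': at 2 ·f
pos 33 'a': at 3  ** P0@[31:33],P6@[33:33]
pos 34 'b': at 11 ·f  ** P7@[33:34]
pos 35 'a': at 12  ** P6@[35:35]
pos 36 'a': at 19  ** P6@[36:36]
pos 37 'c': at 2 ·f
pos 38 'a': at 3  ** P0@[36:38],P6@[38:38]
pos 39 'b': at 11 ·f  ** P7@[38:39]
pos 40 'a': at 12  ** P6@[40:40]
pos 41 'c': at 13
pos 42 'c': at 14  ** P2@[37:42],P4@[41:42]
pos 43 'b': at 4 ·f
pos 44 'b': at 5
pos 45 'c': at 6
pos 46 'c': at 7  ** P4@[45:46]
pos 47 'b': at 8  ** P1@[43:47]
pos 48 'a': at 15 ·f  ** P6@[48:48]
pos 49 'c': at 2 ·f
pos 50 'a': at 3  ** P0@[48:50],P6@[50:50]

All matches (sorted): [[1,6],[2,7],[4,6],[5,7],[8,6],[10,0],[10,6],[11,7],[12,6],[14,2],[14,4],[18,6],[19,7],[20,6],[22,2],[22,4],[23,4],[24,6],[29,4],[30,1],[31,6],[33,0],[33,6],[34,7],[35,6],[36,6],[38,0],[38,6],[39,7],[40,6],[42,2],[42,4],[46,4],[47,1],[48,6],[50,0],[50,6]]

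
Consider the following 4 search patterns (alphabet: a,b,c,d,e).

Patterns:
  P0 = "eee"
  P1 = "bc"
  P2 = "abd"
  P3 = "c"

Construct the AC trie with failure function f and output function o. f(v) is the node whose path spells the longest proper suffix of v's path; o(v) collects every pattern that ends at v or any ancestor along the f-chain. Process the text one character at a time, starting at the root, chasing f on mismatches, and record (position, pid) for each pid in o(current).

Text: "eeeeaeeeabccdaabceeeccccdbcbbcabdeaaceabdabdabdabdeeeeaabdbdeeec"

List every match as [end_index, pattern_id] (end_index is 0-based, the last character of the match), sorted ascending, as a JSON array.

Build automaton:
Trie (insert patterns):
  0='ε' goto a→6 b→4 c→9 e→1
  1='e' goto e→2
  2='ee' goto e→3
  3='eee' goto ·  [P0 ends]
  4='b' goto c→5
  5='bc' goto ·  [P1 ends]
  6='a' goto b→7
  7='ab' goto d→8
  8='abd' goto ·  [P2 ends]
  9='c' goto ·  [P3 ends]

BFS fail/out derivation:
  fail(1) 'e': from fail(0)=0 chase 'e': 0 ⇒ 0;  out=∅∪out(0)=∅
  fail(4) 'b': from fail(0)=0 chase 'b': 0 ⇒ 0;  out=∅∪out(0)=∅
  fail(6) 'a': from fail(0)=0 chase 'a': 0 ⇒ 0;  out=∅∪out(0)=∅
  fail(9) 'c': from fail(0)=0 chase 'c': 0 ⇒ 0;  out={3}∪out(0)={3}
  fail(2) 'ee': from fail(1)=0 chase 'e': 0 ⇒ 1;  out=∅∪out(1)=∅
  fail(5) 'bc': from fail(4)=0 chase 'c': 0 ⇒ 9;  out={1}∪out(9)={1,3}
  fail(7) 'ab': from fail(6)=0 chase 'b': 0 ⇒ 4;  out=∅∪out(4)=∅
  fail(3) 'eee': from fail(2)=1 chase 'e': 1 ⇒ 2;  out={0}∪out(2)={0}
  fail(8) 'abd': from fail(7)=4 chase 'd': 4→0 ⇒ 0;  out={2}∪out(0)={2}

Text stream:
pos 0 'e': at 1
pos 1 'e': at 2
pos 2 'e': at 3  → match P0@[0:2]
pos 3 'e': at 3 (via fail)  → match P0@[1:3]
pos 4 'a': at 6 (via fail)
pos 5 'e': at 1 (via fail)
pos 6 'e': at 2
pos 7 'e': at 3  → match P0@[5:7]
pos 8 'a': at 6 (via fail)
pos 9 'b': at 7
pos 10 'c': at 5 (via fail)  → match P1@[9:10],P3@[10:10]
pos 11 'c': at 9 (via fail)  → match P3@[11:11]
pos 12 'd': at 0 (via fail)
pos 13 'a': at 6
pos 14 'a': at 6 (via fail)
pos 15 'b': at 7
pos 16 'c': at 5 (via fail)  → match P1@[15:16],P3@[16:16]
pos 17 'e': at 1 (via fail)
pos 18 'e': at 2
pos 19 'e': at 3  → match P0@[17:19]
pos 20 'c': at 9 (via fail)  → match P3@[20:20]
pos 21 'c': at 9 (via fail)  → match P3@[21:21]
pos 22 'c': at 9 (via fail)  → match P3@[22:22]
pos 23 'c': at 9 (via fail)  → match P3@[23:23]
pos 24 'd': at 0 (via fail)
pos 25 'b': at 4
pos 26 'c': at 5  → match P1@[25:26],P3@[26:26]
pos 27 'b': at 4 (via fail)
pos 28 'b': at 4 (via fail)
pos 29 'c': at 5  → match P1@[28:29],P3@[29:29]
pos 30 'a': at 6 (via fail)
pos 31 'b': at 7
pos 32 'd': at 8  → match P2@[30:32]
pos 33 'e': at 1 (via fail)
pos 34 'a': at 6 (via fail)
pos 35 'a': at 6 (via fail)
pos 36 'c': at 9 (via fail)  → match P3@[36:36]
pos 37 'e': at 1 (via fail)
pos 38 'a': at 6 (via fail)
pos 39 'b': at 7
pos 40 'd': at 8  → match P2@[38:40]
pos 41 'a': at 6 (via fail)
pos 42 'b': at 7
pos 43 'd': at 8  → match P2@[41:43]
pos 44 'a': at 6 (via fail)
pos 45 'b': at 7
pos 46 'd': at 8  → match P2@[44:46]
pos 47 'a': at 6 (via fail)
pos 48 'b': at 7
pos 49 'd': at 8  → match P2@[47:49]
pos 50 'e': at 1 (via fail)
pos 51 'e': at 2
pos 52 'e': at 3  → match P0@[50:52]
pos 53 'e': at 3 (via fail)  → match P0@[51:53]
pos 54 'a': at 6 (via fail)
pos 55 'a': at 6 (via fail)
pos 56 'b': at 7
pos 57 'd': at 8  → match P2@[55:57]
pos 58 'b': at 4 (via fail)
pos 59 'd': at 0 (via fail)
pos 60 'e': at 1
pos 61 'e': at 2
pos 62 'e': at 3  → match P0@[60:62]
pos 63 'c': at 9 (via fail)  → match P3@[63:63]

Matches: [[2,0],[3,0],[7,0],[10,1],[10,3],[11,3],[16,1],[16,3],[19,0],[20,3],[21,3],[22,3],[23,3],[26,1],[26,3],[29,1],[29,3],[32,2],[36,3],[40,2],[43,2],[46,2],[49,2],[52,0],[53,0],[57,2],[62,0],[63,3]]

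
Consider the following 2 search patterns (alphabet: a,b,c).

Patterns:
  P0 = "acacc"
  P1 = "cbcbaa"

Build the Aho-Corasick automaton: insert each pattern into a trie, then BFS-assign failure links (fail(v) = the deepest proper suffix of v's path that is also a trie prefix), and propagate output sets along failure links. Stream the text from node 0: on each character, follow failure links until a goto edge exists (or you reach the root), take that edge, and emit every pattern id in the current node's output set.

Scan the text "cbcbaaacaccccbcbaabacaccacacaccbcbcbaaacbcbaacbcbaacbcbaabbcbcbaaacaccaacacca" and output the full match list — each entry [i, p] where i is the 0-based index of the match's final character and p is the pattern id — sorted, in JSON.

Construct AC machine:
Trie nodes:
  n0 'ε': a→1 c→6
  n1 'a': c→2
  n2 'ac': a→3
  n3 'aca': c→4
  n4 'acac': c→5
  n5 'acacc': ·  ←P0
  n6 'c': b→7
  n7 'cb': c→8
  n8 'cbc': b→9
  n9 'cbcb': a→10
  n10 'cbcba': a→11
  n11 'cbcbaa': ·  ←P1

Failure links (BFS by depth):
  fail(1) 'a': from fail(0)=0 chase 'a': 0 ⇒ 0;  out=∅∪out(0)=∅
  fail(6) 'c': from fail(0)=0 chase 'c': 0 ⇒ 0;  out=∅∪out(0)=∅
  fail(2) 'ac': from fail(1)=0 chase 'c': 0 ⇒ 6;  out=∅∪out(6)=∅
  fail(7) 'cb': from fail(6)=0 chase 'b': 0 ⇒ 0;  out=∅∪out(0)=∅
  fail(3) 'aca': from fail(2)=6 chase 'a': 6→0 ⇒ 1;  out=∅∪out(1)=∅
  fail(8) 'cbc': from fail(7)=0 chase 'c': 0 ⇒ 6;  out=∅∪out(6)=∅
  fail(4) 'acac': from fail(3)=1 chase 'c': 1 ⇒ 2;  out=∅∪out(2)=∅
  fail(9) 'cbcb': from fail(8)=6 chase 'b': 6 ⇒ 7;  out=∅∪out(7)=∅
  fail(5) 'acacc': from fail(4)=2 chase 'c': 2→6→0 ⇒ 6;  out={0}∪out(6)={0}
  fail(10) 'cbcba': from fail(9)=7 chase 'a': 7→0 ⇒ 1;  out=∅∪out(1)=∅
  fail(11) 'cbcbaa': from fail(10)=1 chase 'a': 1→0 ⇒ 1;  out={1}∪out(1)={1}

Scan:
i=0 'c': node 0→6
i=1 'b': node 6→7
i=2 'c': node 7→8
i=3 'b': node 8→9
i=4 'a': node 9→10
i=5 'a': node 10→11  → match P1@[0:5]
i=6 'a': node 11→1 (fail-walked)
i=7 'c': node 1→2
i=8 'a': node 2→3
i=9 'c': node 3→4
i=10 'c': node 4→5  → match P0@[6:10]
i=11 'c': node 5→6 (fail-walked)
i=12 'c': node 6→6 (fail-walked)
i=13 'b': node 6→7
i=14 'c': node 7→8
i=15 'b': node 8→9
i=16 'a': node 9→10
i=17 'a': node 10→11  → match P1@[12:17]
i=18 'b': node 11→0 (fail-walked)
i=19 'a': node 0→1
i=20 'c': node 1→2
i=21 'a': node 2→3
i=22 'c': node 3→4
i=23 'c': node 4→5  → match P0@[19:23]
i=24 'a': node 5→1 (fail-walked)
i=25 'c': node 1→2
i=26 'a': node 2→3
i=27 'c': node 3→4
i=28 'a': node 4→3 (fail-walked)
i=29 'c': node 3→4
i=30 'c': node 4→5  → match P0@[26:30]
i=31 'b': node 5→7 (fail-walked)
i=32 'c': node 7→8
i=33 'b': node 8→9
i=34 'c': node 9→8 (fail-walked)
i=35 'b': node 8→9
i=36 'a': node 9→10
i=37 'a': node 10→11  → match P1@[32:37]
i=38 'a': node 11→1 (fail-walked)
i=39 'c': node 1→2
i=40 'b': node 2→7 (fail-walked)
i=41 'c': node 7→8
i=42 'b': node 8→9
i=43 'a': node 9→10
i=44 'a': node 10→11  → match P1@[39:44]
i=45 'c': node 11→2 (fail-walked)
i=46 'b': node 2→7 (fail-walked)
i=47 'c': node 7→8
i=48 'b': node 8→9
i=49 'a': node 9→10
i=50 'a': node 10→11  → match P1@[45:50]
i=51 'c': node 11→2 (fail-walked)
i=52 'b': node 2→7 (fail-walked)
i=53 'c': node 7→8
i=54 'b': node 8→9
i=55 'a': node 9→10
i=56 'a': node 10→11  → match P1@[51:56]
i=57 'b': node 11→0 (fail-walked)
i=58 'b': node 0→0
i=59 'c': node 0→6
i=60 'b': node 6→7
i=61 'c': node 7→8
i=62 'b': node 8→9
i=63 'a': node 9→10
i=64 'a': node 10→11  → match P1@[59:64]
i=65 'a': node 11→1 (fail-walked)
i=66 'c': node 1→2
i=67 'a': node 2→3
i=68 'c': node 3→4
i=69 'c': node 4→5  → match P0@[65:69]
i=70 'a': node 5→1 (fail-walked)
i=71 'a': node 1→1 (fail-walked)
i=72 'c': node 1→2
i=73 'a': node 2→3
i=74 'c': node 3→4
i=75 'c': node 4→5  → match P0@[71:75]
i=76 'a': node 5→1 (fail-walked)

All matches (sorted): [[5,1],[10,0],[17,1],[23,0],[30,0],[37,1],[44,1],[50,1],[56,1],[64,1],[69,0],[75,0]]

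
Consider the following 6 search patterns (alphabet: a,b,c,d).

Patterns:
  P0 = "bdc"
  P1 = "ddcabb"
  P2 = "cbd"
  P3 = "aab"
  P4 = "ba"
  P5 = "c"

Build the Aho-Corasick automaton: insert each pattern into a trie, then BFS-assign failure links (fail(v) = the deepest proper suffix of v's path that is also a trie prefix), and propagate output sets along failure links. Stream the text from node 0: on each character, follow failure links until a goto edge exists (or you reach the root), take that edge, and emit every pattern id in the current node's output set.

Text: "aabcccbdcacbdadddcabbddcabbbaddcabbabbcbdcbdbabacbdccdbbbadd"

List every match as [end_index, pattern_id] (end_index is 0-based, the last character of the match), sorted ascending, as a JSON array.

Construct AC machine:
Trie (insert patterns):
  0='ε' goto a→13 b→1 c→10 d→4
  1='b' goto a→16 d→2
  2='bd' goto c→3
  3='bdc' goto ·  [P0 ends]
  4='d' goto d→5
  5='dd' goto c→6
  6='ddc' goto a→7
  7='ddca' goto b→8
  8='ddcab' goto b→9
  9='ddcabb' goto ·  [P1 ends]
  10='c' goto b→11  [P5 ends]
  11='cb' goto d→12
  12='cbd' goto ·  [P2 ends]
  13='a' goto a→14
  14='aa' goto b→15
  15='aab' goto ·  [P3 ends]
  16='ba' goto ·  [P4 ends]

BFS fail/out derivation:
  fail(1) 'b': from fail(0)=0 chase 'b': 0 ⇒ 0;  out=∅∪out(0)=∅
  fail(4) 'd': from fail(0)=0 chase 'd': 0 ⇒ 0;  out=∅∪out(0)=∅
  fail(10) 'c': from fail(0)=0 chase 'c': 0 ⇒ 0;  out={5}∪out(0)={5}
  fail(13) 'a': from fail(0)=0 chase 'a': 0 ⇒ 0;  out=∅∪out(0)=∅
  fail(2) 'bd': from fail(1)=0 chase 'd': 0 ⇒ 4;  out=∅∪out(4)=∅
  fail(5) 'dd': from fail(4)=0 chase 'd': 0 ⇒ 4;  out=∅∪out(4)=∅
  fail(11) 'cb': from fail(10)=0 chase 'b': 0 ⇒ 1;  out=∅∪out(1)=∅
  fail(14) 'aa': from fail(13)=0 chase 'a': 0 ⇒ 13;  out=∅∪out(13)=∅
  fail(16) 'ba': from fail(1)=0 chase 'a': 0 ⇒ 13;  out={4}∪out(13)={4}
  fail(3) 'bdc': from fail(2)=4 chase 'c': 4→0 ⇒ 10;  out={0}∪out(10)={0,5}
  fail(6) 'ddc': from fail(5)=4 chase 'c': 4→0 ⇒ 10;  out=∅∪out(10)={5}
  fail(12) 'cbd': from fail(11)=1 chase 'd': 1 ⇒ 2;  out={2}∪out(2)={2}
  fail(15) 'aab': from fail(14)=13 chase 'b': 13→0 ⇒ 1;  out={3}∪out(1)={3}
  fail(7) 'ddca': from fail(6)=10 chase 'a': 10→0 ⇒ 13;  out=∅∪out(13)=∅
  fail(8) 'ddcab': from fail(7)=13 chase 'b': 13→0 ⇒ 1;  out=∅∪out(1)=∅
  fail(9) 'ddcabb': from fail(8)=1 chase 'b': 1→0 ⇒ 1;  out={1}∪out(1)={1}

Scan:
pos 0 'a': at 13
pos 1 'a': at 14
pos 2 'b': at 15  emit P3@[0:2]
pos 3 'c': at 10 (fail-walked)  emit P5@[3:3]
pos 4 'c': at 10 (fail-walked)  emit P5@[4:4]
pos 5 'c': at 10 (fail-walked)  emit P5@[5:5]
pos 6 'b': at 11
pos 7 'd': at 12  emit P2@[5:7]
pos 8 'c': at 3 (fail-walked)  emit P0@[6:8],P5@[8:8]
pos 9 'a': at 13 (fail-walked)
pos 10 'c': at 10 (fail-walked)  emit P5@[10:10]
pos 11 'b': at 11
pos 12 'd': at 12  emit P2@[10:12]
pos 13 'a': at 13 (fail-walked)
pos 14 'd': at 4 (fail-walked)
pos 15 'd': at 5
pos 16 'd': at 5 (fail-walked)
pos 17 'c': at 6  emit P5@[17:17]
pos 18 'a': at 7
pos 19 'b': at 8
pos 20 'b': at 9  emit P1@[15:20]
pos 21 'd': at 2 (fail-walked)
pos 22 'd': at 5 (fail-walked)
pos 23 'c': at 6  emit P5@[23:23]
pos 24 'a': at 7
pos 25 'b': at 8
pos 26 'b': at 9  emit P1@[21:26]
pos 27 'b': at 1 (fail-walked)
pos 28 'a': at 16  emit P4@[27:28]
pos 29 'd': at 4 (fail-walked)
pos 30 'd': at 5
pos 31 'c': at 6  emit P5@[31:31]
pos 32 'a': at 7
pos 33 'b': at 8
pos 34 'b': at 9  emit P1@[29:34]
pos 35 'a': at 16 (fail-walked)  emit P4@[34:35]
pos 36 'b': at 1 (fail-walked)
pos 37 'b': at 1 (fail-walked)
pos 38 'c': at 10 (fail-walked)  emit P5@[38:38]
pos 39 'b': at 11
pos 40 'd': at 12  emit P2@[38:40]
pos 41 'c': at 3 (fail-walked)  emit P0@[39:41],P5@[41:41]
pos 42 'b': at 11 (fail-walked)
pos 43 'd': at 12  emit P2@[41:43]
pos 44 'b': at 1 (fail-walked)
pos 45 'a': at 16  emit P4@[44:45]
pos 46 'b': at 1 (fail-walked)
pos 47 'a': at 16  emit P4@[46:47]
pos 48 'c': at 10 (fail-walked)  emit P5@[48:48]
pos 49 'b': at 11
pos 50 'd': at 12  emit P2@[48:50]
pos 51 'c': at 3 (fail-walked)  emit P0@[49:51],P5@[51:51]
pos 52 'c': at 10 (fail-walked)  emit P5@[52:52]
pos 53 'd': at 4 (fail-walked)
pos 54 'b': at 1 (fail-walked)
pos 55 'b': at 1 (fail-walked)
pos 56 'b': at 1 (fail-walked)
pos 57 'a': at 16  emit P4@[56:57]
pos 58 'd': at 4 (fail-walked)
pos 59 'd': at 5

Result: [[2,3],[3,5],[4,5],[5,5],[7,2],[8,0],[8,5],[10,5],[12,2],[17,5],[20,1],[23,5],[26,1],[28,4],[31,5],[34,1],[35,4],[38,5],[40,2],[41,0],[41,5],[43,2],[45,4],[47,4],[48,5],[50,2],[51,0],[51,5],[52,5],[57,4]]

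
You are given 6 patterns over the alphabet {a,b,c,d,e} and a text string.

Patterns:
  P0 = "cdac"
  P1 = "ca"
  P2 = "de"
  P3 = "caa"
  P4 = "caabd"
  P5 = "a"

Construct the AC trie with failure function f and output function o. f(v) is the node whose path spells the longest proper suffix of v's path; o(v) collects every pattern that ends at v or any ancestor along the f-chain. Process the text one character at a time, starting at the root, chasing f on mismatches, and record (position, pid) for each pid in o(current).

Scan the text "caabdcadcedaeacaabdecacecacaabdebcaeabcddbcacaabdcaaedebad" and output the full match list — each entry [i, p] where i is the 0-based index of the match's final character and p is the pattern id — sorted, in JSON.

Build automaton:
Trie nodes:
  0='ε' goto a→11 c→1 d→6
  1='c' goto a→5 d→2
  2='cd' goto a→3
  3='cda' goto c→4
  4='cdac' goto ·  ←P0
  5='ca' goto a→8  ←P1
  6='d' goto e→7
  7='de' goto ·  ←P2
  8='caa' goto b→9  ←P3
  9='caab' goto d→10
  10='caabd' goto ·  ←P4
  11='a' goto ·  ←P5

BFS fail/out derivation:
  fail(1) 'c': from fail(0)=0 chase 'c': 0 ⇒ 0;  out=∅∪out(0)=∅
  fail(6) 'd': from fail(0)=0 chase 'd': 0 ⇒ 0;  out=∅∪out(0)=∅
  fail(11) 'a': from fail(0)=0 chase 'a': 0 ⇒ 0;  out={5}∪out(0)={5}
  fail(2) 'cd': from fail(1)=0 chase 'd': 0 ⇒ 6;  out=∅∪out(6)=∅
  fail(5) 'ca': from fail(1)=0 chase 'a': 0 ⇒ 11;  out={1}∪out(11)={1,5}
  fail(7) 'de': from fail(6)=0 chase 'e': 0 ⇒ 0;  out={2}∪out(0)={2}
  fail(3) 'cda': from fail(2)=6 chase 'a': 6→0 ⇒ 11;  out=∅∪out(11)={5}
  fail(8) 'caa': from fail(5)=11 chase 'a': 11→0 ⇒ 11;  out={3}∪out(11)={3,5}
  fail(4) 'cdac': from fail(3)=11 chase 'c': 11→0 ⇒ 1;  out={0}∪out(1)={0}
  fail(9) 'caab': from fail(8)=11 chase 'b': 11→0 ⇒ 0;  out=∅∪out(0)=∅
  fail(10) 'caabd': from fail(9)=0 chase 'd': 0 ⇒ 6;  out={4}∪out(6)={4}

Text stream:
[0] read 'c'  n0⇒n1
[1] read 'a'  n1⇒n5  ** P1@[0:1],P5@[1:1]
[2] read 'a'  n5⇒n8  ** P3@[0:2],P5@[2:2]
[3] read 'b'  n8⇒n9
[4] read 'd'  n9⇒n10  ** P4@[0:4]
[5] read 'c'  n10⇒n1 (fail-walked)
[6] read 'a'  n1⇒n5  ** P1@[5:6],P5@[6:6]
[7] read 'd'  n5⇒n6 (fail-walked)
[8] read 'c'  n6⇒n1 (fail-walked)
[9] read 'e'  n1⇒n0 (fail-walked)
[10] read 'd'  n0⇒n6
[11] read 'a'  n6⇒n11 (fail-walked)  ** P5@[11:11]
[12] read 'e'  n11⇒n0 (fail-walked)
[13] read 'a'  n0⇒n11  ** P5@[13:13]
[14] read 'c'  n11⇒n1 (fail-walked)
[15] read 'a'  n1⇒n5  ** P1@[14:15],P5@[15:15]
[16] read 'a'  n5⇒n8  ** P3@[14:16],P5@[16:16]
[17] read 'b'  n8⇒n9
[18] read 'd'  n9⇒n10  ** P4@[14:18]
[19] read 'e'  n10⇒n7 (fail-walked)  ** P2@[18:19]
[20] read 'c'  n7⇒n1 (fail-walked)
[21] read 'a'  n1⇒n5  ** P1@[20:21],P5@[21:21]
[22] read 'c'  n5⇒n1 (fail-walked)
[23] read 'e'  n1⇒n0 (fail-walked)
[24] read 'c'  n0⇒n1
[25] read 'a'  n1⇒n5  ** P1@[24:25],P5@[25:25]
[26] read 'c'  n5⇒n1 (fail-walked)
[27] read 'a'  n1⇒n5  ** P1@[26:27],P5@[27:27]
[28] read 'a'  n5⇒n8  ** P3@[26:28],P5@[28:28]
[29] read 'b'  n8⇒n9
[30] read 'd'  n9⇒n10  ** P4@[26:30]
[31] read 'e'  n10⇒n7 (fail-walked)  ** P2@[30:31]
[32] read 'b'  n7⇒n0 (fail-walked)
[33] read 'c'  n0⇒n1
[34] read 'a'  n1⇒n5  ** P1@[33:34],P5@[34:34]
[35] read 'e'  n5⇒n0 (fail-walked)
[36] read 'a'  n0⇒n11  ** P5@[36:36]
[37] read 'b'  n11⇒n0 (fail-walked)
[38] read 'c'  n0⇒n1
[39] read 'd'  n1⇒n2
[40] read 'd'  n2⇒n6 (fail-walked)
[41] read 'b'  n6⇒n0 (fail-walked)
[42] read 'c'  n0⇒n1
[43] read 'a'  n1⇒n5  ** P1@[42:43],P5@[43:43]
[44] read 'c'  n5⇒n1 (fail-walked)
[45] read 'a'  n1⇒n5  ** P1@[44:45],P5@[45:45]
[46] read 'a'  n5⇒n8  ** P3@[44:46],P5@[46:46]
[47] read 'b'  n8⇒n9
[48] read 'd'  n9⇒n10  ** P4@[44:48]
[49] read 'c'  n10⇒n1 (fail-walked)
[50] read 'a'  n1⇒n5  ** P1@[49:50],P5@[50:50]
[51] read 'a'  n5⇒n8  ** P3@[49:51],P5@[51:51]
[52] read 'e'  n8⇒n0 (fail-walked)
[53] read 'd'  n0⇒n6
[54] read 'e'  n6⇒n7  ** P2@[53:54]
[55] read 'b'  n7⇒n0 (fail-walked)
[56] read 'a'  n0⇒n11  ** P5@[56:56]
[57] read 'd'  n11⇒n6 (fail-walked)

Result: [[1,1],[1,5],[2,3],[2,5],[4,4],[6,1],[6,5],[11,5],[13,5],[15,1],[15,5],[16,3],[16,5],[18,4],[19,2],[21,1],[21,5],[25,1],[25,5],[27,1],[27,5],[28,3],[28,5],[30,4],[31,2],[34,1],[34,5],[36,5],[43,1],[43,5],[45,1],[45,5],[46,3],[46,5],[48,4],[50,1],[50,5],[51,3],[51,5],[54,2],[56,5]]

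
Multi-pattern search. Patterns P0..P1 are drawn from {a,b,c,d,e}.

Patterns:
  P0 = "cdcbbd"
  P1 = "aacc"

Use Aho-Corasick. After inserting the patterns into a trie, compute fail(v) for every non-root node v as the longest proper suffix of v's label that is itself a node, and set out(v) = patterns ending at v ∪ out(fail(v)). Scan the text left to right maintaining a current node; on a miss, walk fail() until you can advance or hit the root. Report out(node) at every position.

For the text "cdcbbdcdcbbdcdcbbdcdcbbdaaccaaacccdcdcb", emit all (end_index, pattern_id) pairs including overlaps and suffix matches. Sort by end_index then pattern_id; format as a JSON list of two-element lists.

Build:
Trie nodes:
  0='ε' goto a→7 c→1
  1='c' goto d→2
  2='cd' goto c→3
  3='cdc' goto b→4
  4='cdcb' goto b→5
  5='cdcbb' goto d→6
  6='cdcbbd' goto ·  ←P0
  7='a' goto a→8
  8='aa' goto c→9
  9='aac' goto c→10
  10='aacc' goto ·  ←P1

Failure links (BFS by depth):
  n1('c'): parent n0 fail=0; on 'c' 0 → fail=0;  out ∅∪∅=∅
  n7('a'): parent n0 fail=0; on 'a' 0 → fail=0;  out ∅∪∅=∅
  n2('cd'): parent n1 fail=0; on 'd' 0 → fail=0;  out ∅∪∅=∅
  n8('aa'): parent n7 fail=0; on 'a' 0 → fail=7;  out ∅∪∅=∅
  n3('cdc'): parent n2 fail=0; on 'c' 0 → fail=1;  out ∅∪∅=∅
  n9('aac'): parent n8 fail=7; on 'c' 7→0 → fail=1;  out ∅∪∅=∅
  n4('cdcb'): parent n3 fail=1; on 'b' 1→0 → fail=0;  out ∅∪∅=∅
  n10('aacc'): parent n9 fail=1; on 'c' 1→0 → fail=1;  out {1}∪∅={1}
  n5('cdcbb'): parent n4 fail=0; on 'b' 0 → fail=0;  out ∅∪∅=∅
  n6('cdcbbd'): parent n5 fail=0; on 'd' 0 → fail=0;  out {0}∪∅={0}

Scan:
[0] read 'c'  n0⇒n1
[1] read 'd'  n1⇒n2
[2] read 'c'  n2⇒n3
[3] read 'b'  n3⇒n4
[4] read 'b'  n4⇒n5
[5] read 'd'  n5⇒n6  ** P0@[0:5]
[6] read 'c'  n6⇒n1 ·f
[7] read 'd'  n1⇒n2
[8] read 'c'  n2⇒n3
[9] read 'b'  n3⇒n4
[10] read 'b'  n4⇒n5
[11] read 'd'  n5⇒n6  ** P0@[6:11]
[12] read 'c'  n6⇒n1 ·f
[13] read 'd'  n1⇒n2
[14] read 'c'  n2⇒n3
[15] read 'b'  n3⇒n4
[16] read 'b'  n4⇒n5
[17] read 'd'  n5⇒n6  ** P0@[12:17]
[18] read 'c'  n6⇒n1 ·f
[19] read 'd'  n1⇒n2
[20] read 'c'  n2⇒n3
[21] read 'b'  n3⇒n4
[22] read 'b'  n4⇒n5
[23] read 'd'  n5⇒n6  ** P0@[18:23]
[24] read 'a'  n6⇒n7 ·f
[25] read 'a'  n7⇒n8
[26] read 'c'  n8⇒n9
[27] read 'c'  n9⇒n10  ** P1@[24:27]
[28] read 'a'  n10⇒n7 ·f
[29] read 'a'  n7⇒n8
[30] read 'a'  n8⇒n8 ·f
[31] read 'c'  n8⇒n9
[32] read 'c'  n9⇒n10  ** P1@[29:32]
[33] read 'c'  n10⇒n1 ·f
[34] read 'd'  n1⇒n2
[35] read 'c'  n2⇒n3
[36] read 'd'  n3⇒n2 ·f
[37] read 'c'  n2⇒n3
[38] read 'b'  n3⇒n4

Matches: [[5,0],[11,0],[17,0],[23,0],[27,1],[32,1]]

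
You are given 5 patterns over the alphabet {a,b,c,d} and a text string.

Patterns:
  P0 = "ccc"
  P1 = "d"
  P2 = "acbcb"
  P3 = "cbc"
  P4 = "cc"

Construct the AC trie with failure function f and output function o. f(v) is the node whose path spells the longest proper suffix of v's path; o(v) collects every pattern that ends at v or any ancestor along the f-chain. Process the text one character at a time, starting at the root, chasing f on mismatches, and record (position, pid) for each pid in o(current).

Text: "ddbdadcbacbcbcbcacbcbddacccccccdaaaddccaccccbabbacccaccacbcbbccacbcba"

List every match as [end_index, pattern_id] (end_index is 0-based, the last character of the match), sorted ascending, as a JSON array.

Build:
Trie nodes:
  n0 'ε': a→5 c→1 d→4
  n1 'c': b→10 c→2
  n2 'cc': c→3  [P4 ends]
  n3 'ccc': ·  [P0 ends]
  n4 'd': ·  [P1 ends]
  n5 'a': c→6
  n6 'ac': b→7
  n7 'acb': c→8
  n8 'acbc': b→9
  n9 'acbcb': ·  [P2 ends]
  n10 'cb': c→11
  n11 'cbc': ·  [P3 ends]

Failure links (BFS by depth):
  fail(1) 'c': from fail(0)=0 chase 'c': 0 ⇒ 0;  out=∅∪out(0)=∅
  fail(4) 'd': from fail(0)=0 chase 'd': 0 ⇒ 0;  out={1}∪out(0)={1}
  fail(5) 'a': from fail(0)=0 chase 'a': 0 ⇒ 0;  out=∅∪out(0)=∅
  fail(2) 'cc': from fail(1)=0 chase 'c': 0 ⇒ 1;  out={4}∪out(1)={4}
  fail(6) 'ac': from fail(5)=0 chase 'c': 0 ⇒ 1;  out=∅∪out(1)=∅
  fail(10) 'cb': from fail(1)=0 chase 'b': 0 ⇒ 0;  out=∅∪out(0)=∅
  fail(3) 'ccc': from fail(2)=1 chase 'c': 1 ⇒ 2;  out={0}∪out(2)={0,4}
  fail(7) 'acb': from fail(6)=1 chase 'b': 1 ⇒ 10;  out=∅∪out(10)=∅
  fail(11) 'cbc': from fail(10)=0 chase 'c': 0 ⇒ 1;  out={3}∪out(1)={3}
  fail(8) 'acbc': from fail(7)=10 chase 'c': 10 ⇒ 11;  out=∅∪out(11)={3}
  fail(9) 'acbcb': from fail(8)=11 chase 'b': 11→1 ⇒ 10;  out={2}∪out(10)={2}

Run:
i=0 'd': node 0→4  emit P1@[0:0]
i=1 'd': node 4→4 (fail-walked)  emit P1@[1:1]
i=2 'b': node 4→0 (fail-walked)
i=3 'd': node 0→4  emit P1@[3:3]
i=4 'a': node 4→5 (fail-walked)
i=5 'd': node 5→4 (fail-walked)  emit P1@[5:5]
i=6 'c': node 4→1 (fail-walked)
i=7 'b': node 1→10
i=8 'a': node 10→5 (fail-walked)
i=9 'c': node 5→6
i=10 'b': node 6→7
i=11 'c': node 7→8  emit P3@[9:11]
i=12 'b': node 8→9  emit P2@[8:12]
i=13 'c': node 9→11 (fail-walked)  emit P3@[11:13]
i=14 'b': node 11→10 (fail-walked)
i=15 'c': node 10→11  emit P3@[13:15]
i=16 'a': node 11→5 (fail-walked)
i=17 'c': node 5→6
i=18 'b': node 6→7
i=19 'c': node 7→8  emit P3@[17:19]
i=20 'b': node 8→9  emit P2@[16:20]
i=21 'd': node 9→4 (fail-walked)  emit P1@[21:21]
i=22 'd': node 4→4 (fail-walked)  emit P1@[22:22]
i=23 'a': node 4→5 (fail-walked)
i=24 'c': node 5→6
i=25 'c': node 6→2 (fail-walked)  emit P4@[24:25]
i=26 'c': node 2→3  emit P0@[24:26],P4@[25:26]
i=27 'c': node 3→3 (fail-walked)  emit P0@[25:27],P4@[26:27]
i=28 'c': node 3→3 (fail-walked)  emit P0@[26:28],P4@[27:28]
i=29 'c': node 3→3 (fail-walked)  emit P0@[27:29],P4@[28:29]
i=30 'c': node 3→3 (fail-walked)  emit P0@[28:30],P4@[29:30]
i=31 'd': node 3→4 (fail-walked)  emit P1@[31:31]
i=32 'a': node 4→5 (fail-walked)
i=33 'a': node 5→5 (fail-walked)
i=34 'a': node 5→5 (fail-walked)
i=35 'd': node 5→4 (fail-walked)  emit P1@[35:35]
i=36 'd': node 4→4 (fail-walked)  emit P1@[36:36]
i=37 'c': node 4→1 (fail-walked)
i=38 'c': node 1→2  emit P4@[37:38]
i=39 'a': node 2→5 (fail-walked)
i=40 'c': node 5→6
i=41 'c': node 6→2 (fail-walked)  emit P4@[40:41]
i=42 'c': node 2→3  emit P0@[40:42],P4@[41:42]
i=43 'c': node 3→3 (fail-walked)  emit P0@[41:43],P4@[42:43]
i=44 'b': node 3→10 (fail-walked)
i=45 'a': node 10→5 (fail-walked)
i=46 'b': node 5→0 (fail-walked)
i=47 'b': node 0→0
i=48 'a': node 0→5
i=49 'c': node 5→6
i=50 'c': node 6→2 (fail-walked)  emit P4@[49:50]
i=51 'c': node 2→3  emit P0@[49:51],P4@[50:51]
i=52 'a': node 3→5 (fail-walked)
i=53 'c': node 5→6
i=54 'c': node 6→2 (fail-walked)  emit P4@[53:54]
i=55 'a': node 2→5 (fail-walked)
i=56 'c': node 5→6
i=57 'b': node 6→7
i=58 'c': node 7→8  emit P3@[56:58]
i=59 'b': node 8→9  emit P2@[55:59]
i=60 'b': node 9→0 (fail-walked)
i=61 'c': node 0→1
i=62 'c': node 1→2  emit P4@[61:62]
i=63 'a': node 2→5 (fail-walked)
i=64 'c': node 5→6
i=65 'b': node 6→7
i=66 'c': node 7→8  emit P3@[64:66]
i=67 'b': node 8→9  emit P2@[63:67]
i=68 'a': node 9→5 (fail-walked)

Matches: [[0,1],[1,1],[3,1],[5,1],[11,3],[12,2],[13,3],[15,3],[19,3],[20,2],[21,1],[22,1],[25,4],[26,0],[26,4],[27,0],[27,4],[28,0],[28,4],[29,0],[29,4],[30,0],[30,4],[31,1],[35,1],[36,1],[38,4],[41,4],[42,0],[42,4],[43,0],[43,4],[50,4],[51,0],[51,4],[54,4],[58,3],[59,2],[62,4],[66,3],[67,2]]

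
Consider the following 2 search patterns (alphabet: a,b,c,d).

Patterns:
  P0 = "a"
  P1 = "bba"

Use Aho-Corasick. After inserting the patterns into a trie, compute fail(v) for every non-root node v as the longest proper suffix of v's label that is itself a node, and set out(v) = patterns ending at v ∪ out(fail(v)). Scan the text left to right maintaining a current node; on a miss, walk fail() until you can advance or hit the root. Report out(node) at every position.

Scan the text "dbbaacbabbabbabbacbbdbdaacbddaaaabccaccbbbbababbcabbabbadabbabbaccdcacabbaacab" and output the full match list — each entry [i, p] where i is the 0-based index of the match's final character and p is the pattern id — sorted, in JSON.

Build:
Trie nodes:
  0='ε' goto a→1 b→2
  1='a' goto ·  [P0 ends]
  2='b' goto b→3
  3='bb' goto a→4
  4='bba' goto ·  [P1 ends]

Failure links (BFS by depth):
  n1('a'): parent n0 fail=0; on 'a' 0 → fail=0;  out {0}∪∅={0}
  n2('b'): parent n0 fail=0; on 'b' 0 → fail=0;  out ∅∪∅=∅
  n3('bb'): parent n2 fail=0; on 'b' 0 → fail=2;  out ∅∪∅=∅
  n4('bba'): parent n3 fail=2; on 'a' 2→0 → fail=1;  out {1}∪{0}={0,1}

Run:
pos 0 'd': at 0
pos 1 'b': at 2
pos 2 'b': at 3
pos 3 'a': at 4  ** P0@[3:3],P1@[1:3]
pos 4 'a': at 1 (via fail)  ** P0@[4:4]
pos 5 'c': at 0 (via fail)
pos 6 'b': at 2
pos 7 'a': at 1 (via fail)  ** P0@[7:7]
pos 8 'b': at 2 (via fail)
pos 9 'b': at 3
pos 10 'a': at 4  ** P0@[10:10],P1@[8:10]
pos 11 'b': at 2 (via fail)
pos 12 'b': at 3
pos 13 'a': at 4  ** P0@[13:13],P1@[11:13]
pos 14 'b': at 2 (via fail)
pos 15 'b': at 3
pos 16 'a': at 4  ** P0@[16:16],P1@[14:16]
pos 17 'c': at 0 (via fail)
pos 18 'b': at 2
pos 19 'b': at 3
pos 20 'd': at 0 (via fail)
pos 21 'b': at 2
pos 22 'd': at 0 (via fail)
pos 23 'a': at 1  ** P0@[23:23]
pos 24 'a': at 1 (via fail)  ** P0@[24:24]
pos 25 'c': at 0 (via fail)
pos 26 'b': at 2
pos 27 'd': at 0 (via fail)
pos 28 'd': at 0
pos 29 'a': at 1  ** P0@[29:29]
pos 30 'a': at 1 (via fail)  ** P0@[30:30]
pos 31 'a': at 1 (via fail)  ** P0@[31:31]
pos 32 'a': at 1 (via fail)  ** P0@[32:32]
pos 33 'b': at 2 (via fail)
pos 34 'c': at 0 (via fail)
pos 35 'c': at 0
pos 36 'a': at 1  ** P0@[36:36]
pos 37 'c': at 0 (via fail)
pos 38 'c': at 0
pos 39 'b': at 2
pos 40 'b': at 3
pos 41 'b': at 3 (via fail)
pos 42 'b': at 3 (via fail)
pos 43 'a': at 4  ** P0@[43:43],P1@[41:43]
pos 44 'b': at 2 (via fail)
pos 45 'a': at 1 (via fail)  ** P0@[45:45]
pos 46 'b': at 2 (via fail)
pos 47 'b': at 3
pos 48 'c': at 0 (via fail)
pos 49 'a': at 1  ** P0@[49:49]
pos 50 'b': at 2 (via fail)
pos 51 'b': at 3
pos 52 'a': at 4  ** P0@[52:52],P1@[50:52]
pos 53 'b': at 2 (via fail)
pos 54 'b': at 3
pos 55 'a': at 4  ** P0@[55:55],P1@[53:55]
pos 56 'd': at 0 (via fail)
pos 57 'a': at 1  ** P0@[57:57]
pos 58 'b': at 2 (via fail)
pos 59 'b': at 3
pos 60 'a': at 4  ** P0@[60:60],P1@[58:60]
pos 61 'b': at 2 (via fail)
pos 62 'b': at 3
pos 63 'a': at 4  ** P0@[63:63],P1@[61:63]
pos 64 'c': at 0 (via fail)
pos 65 'c': at 0
pos 66 'd': at 0
pos 67 'c': at 0
pos 68 'a': at 1  ** P0@[68:68]
pos 69 'c': at 0 (via fail)
pos 70 'a': at 1  ** P0@[70:70]
pos 71 'b': at 2 (via fail)
pos 72 'b': at 3
pos 73 'a': at 4  ** P0@[73:73],P1@[71:73]
pos 74 'a': at 1 (via fail)  ** P0@[74:74]
pos 75 'c': at 0 (via fail)
pos 76 'a': at 1  ** P0@[76:76]
pos 77 'b': at 2 (via fail)

Matches: [[3,0],[3,1],[4,0],[7,0],[10,0],[10,1],[13,0],[13,1],[16,0],[16,1],[23,0],[24,0],[29,0],[30,0],[31,0],[32,0],[36,0],[43,0],[43,1],[45,0],[49,0],[52,0],[52,1],[55,0],[55,1],[57,0],[60,0],[60,1],[63,0],[63,1],[68,0],[70,0],[73,0],[73,1],[74,0],[76,0]]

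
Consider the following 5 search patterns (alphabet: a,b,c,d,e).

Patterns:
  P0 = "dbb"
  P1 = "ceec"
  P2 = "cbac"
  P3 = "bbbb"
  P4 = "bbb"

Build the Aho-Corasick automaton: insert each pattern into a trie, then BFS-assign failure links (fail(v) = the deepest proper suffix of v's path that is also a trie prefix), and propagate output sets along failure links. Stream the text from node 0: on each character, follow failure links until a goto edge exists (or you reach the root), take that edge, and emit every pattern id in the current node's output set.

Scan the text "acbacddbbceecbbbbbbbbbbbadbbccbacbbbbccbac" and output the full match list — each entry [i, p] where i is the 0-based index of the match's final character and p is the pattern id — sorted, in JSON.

Build:
Trie (insert patterns):
  n0 'ε': b→11 c→4 d→1
  n1 'd': b→2
  n2 'db': b→3
  n3 'dbb': ·  [P0 ends]
  n4 'c': b→8 e→5
  n5 'ce': e→6
  n6 'cee': c→7
  n7 'ceec': ·  [P1 ends]
  n8 'cb': a→9
  n9 'cba': c→10
  n10 'cbac': ·  [P2 ends]
  n11 'b': b→12
  n12 'bb': b→13
  n13 'bbb': b→14  [P4 ends]
  n14 'bbbb': ·  [P3 ends]

BFS fail/out derivation:
  n1('d'): parent n0 fail=0; on 'd' 0 → fail=0;  out ∅∪∅=∅
  n4('c'): parent n0 fail=0; on 'c' 0 → fail=0;  out ∅∪∅=∅
  n11('b'): parent n0 fail=0; on 'b' 0 → fail=0;  out ∅∪∅=∅
  n2('db'): parent n1 fail=0; on 'b' 0 → fail=11;  out ∅∪∅=∅
  n5('ce'): parent n4 fail=0; on 'e' 0 → fail=0;  out ∅∪∅=∅
  n8('cb'): parent n4 fail=0; on 'b' 0 → fail=11;  out ∅∪∅=∅
  n12('bb'): parent n11 fail=0; on 'b' 0 → fail=11;  out ∅∪∅=∅
  n3('dbb'): parent n2 fail=11; on 'b' 11 → fail=12;  out {0}∪∅={0}
  n6('cee'): parent n5 fail=0; on 'e' 0 → fail=0;  out ∅∪∅=∅
  n9('cba'): parent n8 fail=11; on 'a' 11→0 → fail=0;  out ∅∪∅=∅
  n13('bbb'): parent n12 fail=11; on 'b' 11 → fail=12;  out {4}∪∅={4}
  n7('ceec'): parent n6 fail=0; on 'c' 0 → fail=4;  out {1}∪∅={1}
  n10('cbac'): parent n9 fail=0; on 'c' 0 → fail=4;  out {2}∪∅={2}
  n14('bbbb'): parent n13 fail=12; on 'b' 12 → fail=13;  out {3}∪{4}={3,4}

Text stream:
[0] read 'a'  n0⇒n0
[1] read 'c'  n0⇒n4
[2] read 'b'  n4⇒n8
[3] read 'a'  n8⇒n9
[4] read 'c'  n9⇒n10  emit P2@[1:4]
[5] read 'd'  n10⇒n1 (fail-walked)
[6] read 'd'  n1⇒n1 (fail-walked)
[7] read 'b'  n1⇒n2
[8] read 'b'  n2⇒n3  emit P0@[6:8]
[9] read 'c'  n3⇒n4 (fail-walked)
[10] read 'e'  n4⇒n5
[11] read 'e'  n5⇒n6
[12] read 'c'  n6⇒n7  emit P1@[9:12]
[13] read 'b'  n7⇒n8 (fail-walked)
[14] read 'b'  n8⇒n12 (fail-walked)
[15] read 'b'  n12⇒n13  emit P4@[13:15]
[16] read 'b'  n13⇒n14  emit P3@[13:16],P4@[14:16]
[17] read 'b'  n14⇒n14 (fail-walked)  emit P3@[14:17],P4@[15:17]
[18] read 'b'  n14⇒n14 (fail-walked)  emit P3@[15:18],P4@[16:18]
[19] read 'b'  n14⇒n14 (fail-walked)  emit P3@[16:19],P4@[17:19]
[20] read 'b'  n14⇒n14 (fail-walked)  emit P3@[17:20],P4@[18:20]
[21] read 'b'  n14⇒n14 (fail-walked)  emit P3@[18:21],P4@[19:21]
[22] read 'b'  n14⇒n14 (fail-walked)  emit P3@[19:22],P4@[20:22]
[23] read 'b'  n14⇒n14 (fail-walked)  emit P3@[20:23],P4@[21:23]
[24] read 'a'  n14⇒n0 (fail-walked)
[25] read 'd'  n0⇒n1
[26] read 'b'  n1⇒n2
[27] read 'b'  n2⇒n3  emit P0@[25:27]
[28] read 'c'  n3⇒n4 (fail-walked)
[29] read 'c'  n4⇒n4 (fail-walked)
[30] read 'b'  n4⇒n8
[31] read 'a'  n8⇒n9
[32] read 'c'  n9⇒n10  emit P2@[29:32]
[33] read 'b'  n10⇒n8 (fail-walked)
[34] read 'b'  n8⇒n12 (fail-walked)
[35] read 'b'  n12⇒n13  emit P4@[33:35]
[36] read 'b'  n13⇒n14  emit P3@[33:36],P4@[34:36]
[37] read 'c'  n14⇒n4 (fail-walked)
[38] read 'c'  n4⇒n4 (fail-walked)
[39] read 'b'  n4⇒n8
[40] read 'a'  n8⇒n9
[41] read 'c'  n9⇒n10  emit P2@[38:41]

All matches (sorted): [[4,2],[8,0],[12,1],[15,4],[16,3],[16,4],[17,3],[17,4],[18,3],[18,4],[19,3],[19,4],[20,3],[20,4],[21,3],[21,4],[22,3],[22,4],[23,3],[23,4],[27,0],[32,2],[35,4],[36,3],[36,4],[41,2]]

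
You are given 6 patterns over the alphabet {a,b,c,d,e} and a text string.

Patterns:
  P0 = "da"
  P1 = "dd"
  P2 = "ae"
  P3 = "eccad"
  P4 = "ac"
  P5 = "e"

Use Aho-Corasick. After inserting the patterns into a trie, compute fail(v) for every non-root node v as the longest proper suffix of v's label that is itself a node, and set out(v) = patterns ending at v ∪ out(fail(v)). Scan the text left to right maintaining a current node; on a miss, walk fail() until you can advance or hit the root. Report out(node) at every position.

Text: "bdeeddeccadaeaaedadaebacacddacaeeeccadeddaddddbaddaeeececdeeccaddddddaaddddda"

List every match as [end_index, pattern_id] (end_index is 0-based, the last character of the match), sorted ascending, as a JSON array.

Construct AC machine:
Trie nodes:
  0='ε' goto a→4 d→1 e→6
  1='d' goto a→2 d→3
  2='da' goto ·  [P0 ends]
  3='dd' goto ·  [P1 ends]
  4='a' goto c→11 e→5
  5='ae' goto ·  [P2 ends]
  6='e' goto c→7  [P5 ends]
  7='ec' goto c→8
  8='ecc' goto a→9
  9='ecca' goto d→10
  10='eccad' goto ·  [P3 ends]
  11='ac' goto ·  [P4 ends]

Failure links (BFS by depth):
  n1('d'): parent n0 fail=0; on 'd' 0 → fail=0;  out ∅∪∅=∅
  n4('a'): parent n0 fail=0; on 'a' 0 → fail=0;  out ∅∪∅=∅
  n6('e'): parent n0 fail=0; on 'e' 0 → fail=0;  out {5}∪∅={5}
  n2('da'): parent n1 fail=0; on 'a' 0 → fail=4;  out {0}∪∅={0}
  n3('dd'): parent n1 fail=0; on 'd' 0 → fail=1;  out {1}∪∅={1}
  n5('ae'): parent n4 fail=0; on 'e' 0 → fail=6;  out {2}∪{5}={2,5}
  n7('ec'): parent n6 fail=0; on 'c' 0 → fail=0;  out ∅∪∅=∅
  n11('ac'): parent n4 fail=0; on 'c' 0 → fail=0;  out {4}∪∅={4}
  n8('ecc'): parent n7 fail=0; on 'c' 0 → fail=0;  out ∅∪∅=∅
  n9('ecca'): parent n8 fail=0; on 'a' 0 → fail=4;  out ∅∪∅=∅
  n10('eccad'): parent n9 fail=4; on 'd' 4→0 → fail=1;  out {3}∪∅={3}

Text stream:
i=0 'b': node 0→0
i=1 'd': node 0→1
i=2 'e': node 1→6 ·f  → match P5@[2:2]
i=3 'e': node 6→6 ·f  → match P5@[3:3]
i=4 'd': node 6→1 ·f
i=5 'd': node 1→3  → match P1@[4:5]
i=6 'e': node 3→6 ·f  → match P5@[6:6]
i=7 'c': node 6→7
i=8 'c': node 7→8
i=9 'a': node 8→9
i=10 'd': node 9→10  → match P3@[6:10]
i=11 'a': node 10→2 ·f  → match P0@[10:11]
i=12 'e': node 2→5 ·f  → match P2@[11:12],P5@[12:12]
i=13 'a': node 5→4 ·f
i=14 'a': node 4→4 ·f
i=15 'e': node 4→5  → match P2@[14:15],P5@[15:15]
i=16 'd': node 5→1 ·f
i=17 'a': node 1→2  → match P0@[16:17]
i=18 'd': node 2→1 ·f
i=19 'a': node 1→2  → match P0@[18:19]
i=20 'e': node 2→5 ·f  → match P2@[19:20],P5@[20:20]
i=21 'b': node 5→0 ·f
i=22 'a': node 0→4
i=23 'c': node 4→11  → match P4@[22:23]
i=24 'a': node 11→4 ·f
i=25 'c': node 4→11  → match P4@[24:25]
i=26 'd': node 11→1 ·f
i=27 'd': node 1→3  → match P1@[26:27]
i=28 'a': node 3→2 ·f  → match P0@[27:28]
i=29 'c': node 2→11 ·f  → match P4@[28:29]
i=30 'a': node 11→4 ·f
i=31 'e': node 4→5  → match P2@[30:31],P5@[31:31]
i=32 'e': node 5→6 ·f  → match P5@[32:32]
i=33 'e': node 6→6 ·f  → match P5@[33:33]
i=34 'c': node 6→7
i=35 'c': node 7→8
i=36 'a': node 8→9
i=37 'd': node 9→10  → match P3@[33:37]
i=38 'e': node 10→6 ·f  → match P5@[38:38]
i=39 'd': node 6→1 ·f
i=40 'd': node 1→3  → match P1@[39:40]
i=41 'a': node 3→2 ·f  → match P0@[40:41]
i=42 'd': node 2→1 ·f
i=43 'd': node 1→3  → match P1@[42:43]
i=44 'd': node 3→3 ·f  → match P1@[43:44]
i=45 'd': node 3→3 ·f  → match P1@[44:45]
i=46 'b': node 3→0 ·f
i=47 'a': node 0→4
i=48 'd': node 4→1 ·f
i=49 'd': node 1→3  → match P1@[48:49]
i=50 'a': node 3→2 ·f  → match P0@[49:50]
i=51 'e': node 2→5 ·f  → match P2@[50:51],P5@[51:51]
i=52 'e': node 5→6 ·f  → match P5@[52:52]
i=53 'e': node 6→6 ·f  → match P5@[53:53]
i=54 'c': node 6→7
i=55 'e': node 7→6 ·f  → match P5@[55:55]
i=56 'c': node 6→7
i=57 'd': node 7→1 ·f
i=58 'e': node 1→6 ·f  → match P5@[58:58]
i=59 'e': node 6→6 ·f  → match P5@[59:59]
i=60 'c': node 6→7
i=61 'c': node 7→8
i=62 'a': node 8→9
i=63 'd': node 9→10  → match P3@[59:63]
i=64 'd': node 10→3 ·f  → match P1@[63:64]
i=65 'd': node 3→3 ·f  → match P1@[64:65]
i=66 'd': node 3→3 ·f  → match P1@[65:66]
i=67 'd': node 3→3 ·f  → match P1@[66:67]
i=68 'd': node 3→3 ·f  → match P1@[67:68]
i=69 'a': node 3→2 ·f  → match P0@[68:69]
i=70 'a': node 2→4 ·f
i=71 'd': node 4→1 ·f
i=72 'd': node 1→3  → match P1@[71:72]
i=73 'd': node 3→3 ·f  → match P1@[72:73]
i=74 'd': node 3→3 ·f  → match P1@[73:74]
i=75 'd': node 3→3 ·f  → match P1@[74:75]
i=76 'a': node 3→2 ·f  → match P0@[75:76]

Matches: [[2,5],[3,5],[5,1],[6,5],[10,3],[11,0],[12,2],[12,5],[15,2],[15,5],[17,0],[19,0],[20,2],[20,5],[23,4],[25,4],[27,1],[28,0],[29,4],[31,2],[31,5],[32,5],[33,5],[37,3],[38,5],[40,1],[41,0],[43,1],[44,1],[45,1],[49,1],[50,0],[51,2],[51,5],[52,5],[53,5],[55,5],[58,5],[59,5],[63,3],[64,1],[65,1],[66,1],[67,1],[68,1],[69,0],[72,1],[73,1],[74,1],[75,1],[76,0]]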